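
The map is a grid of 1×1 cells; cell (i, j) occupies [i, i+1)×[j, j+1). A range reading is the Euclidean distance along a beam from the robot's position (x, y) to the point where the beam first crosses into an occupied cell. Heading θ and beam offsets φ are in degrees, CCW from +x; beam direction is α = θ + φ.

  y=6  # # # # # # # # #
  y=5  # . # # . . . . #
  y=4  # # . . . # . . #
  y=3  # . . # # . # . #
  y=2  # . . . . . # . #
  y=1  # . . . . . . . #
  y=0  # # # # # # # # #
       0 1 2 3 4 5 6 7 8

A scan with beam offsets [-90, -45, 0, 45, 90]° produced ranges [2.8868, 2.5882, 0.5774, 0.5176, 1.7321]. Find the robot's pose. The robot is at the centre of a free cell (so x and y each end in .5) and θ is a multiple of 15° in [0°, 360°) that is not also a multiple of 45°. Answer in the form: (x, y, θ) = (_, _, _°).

Enumerate (i+0.5, j+0.5, θ) over the 27 free cells and 16 admissible headings. For each, cast all 5 beams and compare to the given ranges.
  (7.5, 5.5, 345°): beam 1 = 1.9319 ≠ 2.8868 ✗
  (7.5, 3.5, 345°): beam 1 = 2.5882 ≠ 2.8868 ✗
  (1.5, 5.5, 330°): beam 1 = 0.5774 ≠ 2.8868 ✗
  (3.5, 4.5, 105°): beam 1 = 1.5529 ≠ 2.8868 ✗
  …
  (2.5, 3.5, 330°): r_1=2.8868, r_2=2.5882, r_3=0.5774, r_4=0.5176, r_5=1.7321 — all match ✓
Unique over the lattice → pose = (2.5, 3.5, 330°).

(x, y, θ) = (2.5, 3.5, 330°)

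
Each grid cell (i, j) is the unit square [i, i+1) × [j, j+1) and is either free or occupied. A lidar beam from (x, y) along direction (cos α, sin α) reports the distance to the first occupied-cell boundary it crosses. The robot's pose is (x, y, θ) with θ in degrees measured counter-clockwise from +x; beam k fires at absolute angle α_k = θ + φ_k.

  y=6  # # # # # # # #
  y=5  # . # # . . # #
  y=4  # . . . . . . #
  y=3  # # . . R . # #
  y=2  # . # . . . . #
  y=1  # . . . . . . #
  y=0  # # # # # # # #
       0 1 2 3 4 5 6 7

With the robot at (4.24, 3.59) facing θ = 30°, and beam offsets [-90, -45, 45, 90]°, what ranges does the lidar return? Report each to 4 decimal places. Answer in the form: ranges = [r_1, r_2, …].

ranges = [2.9907, 1.8221, 2.4950, 1.6281]

beam 1: φ=-90°, α=300°
  d=(0.5000,-0.8660)  start (4,3)  tX=1.5200 tY=0.6813  stride 1/|dx|=2.0000 1/|dy|=1.1547
    cross y-line → (4,2), t=0.6813
    cross x-line → (5,2), t=1.5200
    cross y-line → (5,1), t=1.8360
    cross y-line → (5,0), t=2.9907 (wall)
  → r_1 = 2.9907
beam 2: φ=-45°, α=345°
  d=(0.9659,-0.2588)  start (4,3)  tX=0.7868 tY=2.2796  stride 1/|dx|=1.0353 1/|dy|=3.8637
    cross x-line → (5,3), t=0.7868
    cross x-line → (6,3), t=1.8221 (wall)
  → r_2 = 1.8221
beam 3: φ=45°, α=75°
  d=(0.2588,0.9659)  start (4,3)  tX=2.9364 tY=0.4245  stride 1/|dx|=3.8637 1/|dy|=1.0353
    cross y-line → (4,4), t=0.4245
    cross y-line → (4,5), t=1.4597
    cross y-line → (4,6), t=2.4950 (wall)
  → r_3 = 2.4950
beam 4: φ=90°, α=120°
  d=(-0.5000,0.8660)  start (4,3)  tX=0.4800 tY=0.4734  stride 1/|dx|=2.0000 1/|dy|=1.1547
    cross y-line → (4,4), t=0.4734
    cross x-line → (3,4), t=0.4800
    cross y-line → (3,5), t=1.6281 (wall)
  → r_4 = 1.6281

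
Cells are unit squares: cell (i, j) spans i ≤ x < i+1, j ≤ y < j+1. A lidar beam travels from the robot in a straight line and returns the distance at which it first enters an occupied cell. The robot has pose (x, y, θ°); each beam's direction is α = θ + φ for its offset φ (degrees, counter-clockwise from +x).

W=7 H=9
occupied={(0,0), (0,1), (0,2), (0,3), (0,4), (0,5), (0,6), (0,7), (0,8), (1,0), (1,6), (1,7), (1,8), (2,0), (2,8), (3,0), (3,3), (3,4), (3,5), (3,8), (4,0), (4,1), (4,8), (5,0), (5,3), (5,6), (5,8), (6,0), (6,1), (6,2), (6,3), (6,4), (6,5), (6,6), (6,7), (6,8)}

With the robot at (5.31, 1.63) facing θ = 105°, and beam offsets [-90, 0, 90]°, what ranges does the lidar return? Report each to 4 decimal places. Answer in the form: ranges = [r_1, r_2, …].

ranges = [0.7143, 6.5947, 0.3209]

beam 1: φ=-90°, α=15°
  cosα=0.9659 sinα=0.2588 | (5,1) | tMaxX 0.7143 tMaxY 1.4296 | tΔX 1.0353 tΔY 3.8637
    t=0.7143 [x] (6,1) — stop
  → r_1 = 0.7143
beam 2: φ=0°, α=105°
  cosα=-0.2588 sinα=0.9659 | (5,1) | tMaxX 1.1977 tMaxY 0.3831 | tΔX 3.8637 tΔY 1.0353
    t=0.3831 [y] (5,2)
    t=1.1977 [x] (4,2)
    t=1.4183 [y] (4,3)
    t=2.4536 [y] (4,4)
    t=3.4889 [y] (4,5)
    t=4.5242 [y] (4,6)
    t=5.0615 [x] (3,6)
    t=5.5594 [y] (3,7)
    t=6.5947 [y] (3,8) — stop
  → r_2 = 6.5947
beam 3: φ=90°, α=195°
  cosα=-0.9659 sinα=-0.2588 | (5,1) | tMaxX 0.3209 tMaxY 2.4341 | tΔX 1.0353 tΔY 3.8637
    t=0.3209 [x] (4,1) — stop
  → r_3 = 0.3209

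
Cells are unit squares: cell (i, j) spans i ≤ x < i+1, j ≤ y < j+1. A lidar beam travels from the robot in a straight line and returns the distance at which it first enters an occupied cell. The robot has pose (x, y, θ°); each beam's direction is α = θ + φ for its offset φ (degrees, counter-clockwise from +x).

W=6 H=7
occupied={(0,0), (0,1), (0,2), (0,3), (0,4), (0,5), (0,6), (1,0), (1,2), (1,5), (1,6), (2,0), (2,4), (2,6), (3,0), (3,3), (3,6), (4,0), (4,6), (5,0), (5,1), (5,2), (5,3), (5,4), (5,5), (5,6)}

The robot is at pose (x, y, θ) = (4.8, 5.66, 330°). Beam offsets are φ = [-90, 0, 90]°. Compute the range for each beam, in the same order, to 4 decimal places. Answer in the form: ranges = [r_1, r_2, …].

beam 1: φ=-90°, α=240°
  cosα=-0.5000 sinα=-0.8660 | (4,5) | tMaxX 1.6000 tMaxY 0.7621 | tΔX 2.0000 tΔY 1.1547
    t=0.7621 [y] (4,4)
    t=1.6000 [x] (3,4)
    t=1.9168 [y] (3,3) — stop
  → r_1 = 1.9168
beam 2: φ=0°, α=330°
  cosα=0.8660 sinα=-0.5000 | (4,5) | tMaxX 0.2309 tMaxY 1.3200 | tΔX 1.1547 tΔY 2.0000
    t=0.2309 [x] (5,5) — stop
  → r_2 = 0.2309
beam 3: φ=90°, α=60°
  cosα=0.5000 sinα=0.8660 | (4,5) | tMaxX 0.4000 tMaxY 0.3926 | tΔX 2.0000 tΔY 1.1547
    t=0.3926 [y] (4,6) — stop
  → r_3 = 0.3926

ranges = [1.9168, 0.2309, 0.3926]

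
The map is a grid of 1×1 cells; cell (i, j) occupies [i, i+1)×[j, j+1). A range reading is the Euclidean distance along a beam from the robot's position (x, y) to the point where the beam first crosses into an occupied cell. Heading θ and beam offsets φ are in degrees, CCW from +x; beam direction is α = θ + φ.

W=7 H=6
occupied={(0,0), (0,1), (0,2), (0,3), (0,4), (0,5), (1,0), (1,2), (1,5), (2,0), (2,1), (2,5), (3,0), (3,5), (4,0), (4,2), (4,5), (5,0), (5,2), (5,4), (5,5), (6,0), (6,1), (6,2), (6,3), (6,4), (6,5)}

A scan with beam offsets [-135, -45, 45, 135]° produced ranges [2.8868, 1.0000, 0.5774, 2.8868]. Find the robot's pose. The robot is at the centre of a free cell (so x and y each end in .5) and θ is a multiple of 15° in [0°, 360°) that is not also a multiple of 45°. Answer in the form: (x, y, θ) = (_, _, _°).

(x, y, θ) = (3.5, 2.5, 285°)

The pose lattice has 15·16 = 240 candidates. Test each by forward raycasting.
  (3.5, 4.5, 165°): beam 1 = 1.0000 ≠ 2.8868 ✗
  (1.5, 3.5, 120°): beam 1 = 2.5882 ≠ 2.8868 ✗
  (3.5, 1.5, 105°): beam 1 = 1.0000 ≠ 2.8868 ✗
  (3.5, 2.5, 255°): beam 3 = 1.7321 ≠ 0.5774 ✗
  …
  (3.5, 2.5, 285°): r_1=2.8868, r_2=1.0000, r_3=0.5774, r_4=2.8868 — all match ✓
Only this pose fits every beam.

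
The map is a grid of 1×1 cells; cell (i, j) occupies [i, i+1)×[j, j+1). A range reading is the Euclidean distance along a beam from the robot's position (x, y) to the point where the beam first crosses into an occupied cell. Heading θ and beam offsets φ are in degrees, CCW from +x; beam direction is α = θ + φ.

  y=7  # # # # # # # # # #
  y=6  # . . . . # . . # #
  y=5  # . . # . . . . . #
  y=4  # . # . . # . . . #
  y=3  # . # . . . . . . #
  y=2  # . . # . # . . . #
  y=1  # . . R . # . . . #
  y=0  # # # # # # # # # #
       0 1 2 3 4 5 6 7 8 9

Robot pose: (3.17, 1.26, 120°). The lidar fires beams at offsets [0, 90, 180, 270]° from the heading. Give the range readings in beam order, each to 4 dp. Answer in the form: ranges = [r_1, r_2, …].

ranges = [2.0092, 0.5200, 0.3002, 2.1131]

beam 1: φ=0°, α=120°
  dir = (cos 120°, sin 120°) = (-0.5000, 0.8660); from cell (3,1)
  next x-line at t=0.3400, next y-line at t=0.8545; Δt_x=2.0000, Δt_y=1.1547
    x: enter (2,1) at t=0.3400
    y: enter (2,2) at t=0.8545
    y: enter (2,3) at t=2.0092 ← occupied
  → r_1 = 2.0092
beam 2: φ=90°, α=210°
  dir = (cos 210°, sin 210°) = (-0.8660, -0.5000); from cell (3,1)
  next x-line at t=0.1963, next y-line at t=0.5200; Δt_x=1.1547, Δt_y=2.0000
    x: enter (2,1) at t=0.1963
    y: enter (2,0) at t=0.5200 ← occupied
  → r_2 = 0.5200
beam 3: φ=180°, α=300°
  dir = (cos 300°, sin 300°) = (0.5000, -0.8660); from cell (3,1)
  next x-line at t=1.6600, next y-line at t=0.3002; Δt_x=2.0000, Δt_y=1.1547
    y: enter (3,0) at t=0.3002 ← occupied
  → r_3 = 0.3002
beam 4: φ=270°, α=30°
  dir = (cos 30°, sin 30°) = (0.8660, 0.5000); from cell (3,1)
  next x-line at t=0.9584, next y-line at t=1.4800; Δt_x=1.1547, Δt_y=2.0000
    x: enter (4,1) at t=0.9584
    y: enter (4,2) at t=1.4800
    x: enter (5,2) at t=2.1131 ← occupied
  → r_4 = 2.1131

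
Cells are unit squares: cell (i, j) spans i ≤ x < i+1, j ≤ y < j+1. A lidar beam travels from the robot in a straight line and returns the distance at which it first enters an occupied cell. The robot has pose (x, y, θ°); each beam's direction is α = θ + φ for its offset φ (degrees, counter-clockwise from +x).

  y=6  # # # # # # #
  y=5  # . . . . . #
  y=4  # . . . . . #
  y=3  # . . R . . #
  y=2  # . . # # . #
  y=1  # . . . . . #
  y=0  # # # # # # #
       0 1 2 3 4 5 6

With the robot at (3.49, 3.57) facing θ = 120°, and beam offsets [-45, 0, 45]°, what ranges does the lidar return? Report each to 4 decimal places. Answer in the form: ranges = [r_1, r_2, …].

ranges = [2.5157, 2.8059, 2.5778]

beam 1: φ=-45°, α=75°
  dir = (cos 75°, sin 75°) = (0.2588, 0.9659); from cell (3,3)
  next x-line at t=1.9705, next y-line at t=0.4452; Δt_x=3.8637, Δt_y=1.0353
    y: enter (3,4) at t=0.4452
    y: enter (3,5) at t=1.4804
    x: enter (4,5) at t=1.9705
    y: enter (4,6) at t=2.5157 ← occupied
  → r_1 = 2.5157
beam 2: φ=0°, α=120°
  dir = (cos 120°, sin 120°) = (-0.5000, 0.8660); from cell (3,3)
  next x-line at t=0.9800, next y-line at t=0.4965; Δt_x=2.0000, Δt_y=1.1547
    y: enter (3,4) at t=0.4965
    x: enter (2,4) at t=0.9800
    y: enter (2,5) at t=1.6512
    y: enter (2,6) at t=2.8059 ← occupied
  → r_2 = 2.8059
beam 3: φ=45°, α=165°
  dir = (cos 165°, sin 165°) = (-0.9659, 0.2588); from cell (3,3)
  next x-line at t=0.5073, next y-line at t=1.6614; Δt_x=1.0353, Δt_y=3.8637
    x: enter (2,3) at t=0.5073
    x: enter (1,3) at t=1.5426
    y: enter (1,4) at t=1.6614
    x: enter (0,4) at t=2.5778 ← occupied
  → r_3 = 2.5778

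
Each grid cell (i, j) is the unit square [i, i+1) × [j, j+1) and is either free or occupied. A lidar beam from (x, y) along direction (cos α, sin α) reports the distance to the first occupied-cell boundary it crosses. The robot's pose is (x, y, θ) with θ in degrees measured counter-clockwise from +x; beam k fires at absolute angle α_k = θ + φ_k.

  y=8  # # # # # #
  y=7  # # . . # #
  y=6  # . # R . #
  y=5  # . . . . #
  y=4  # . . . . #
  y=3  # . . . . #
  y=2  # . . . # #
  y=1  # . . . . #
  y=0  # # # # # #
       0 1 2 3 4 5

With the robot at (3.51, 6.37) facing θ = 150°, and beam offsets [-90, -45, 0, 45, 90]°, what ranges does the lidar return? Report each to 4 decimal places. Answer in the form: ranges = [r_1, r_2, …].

beam 1: φ=-90°, α=60°
  direction (0.5000, 0.8660); cell (3,6); t to first gridline: x 0.9800, y 0.7275 (then +2.0000 / +1.1547)
    (3,7) via y @ 0.7275
    (4,7) via x @ 0.9800  # hit
  → r_1 = 0.9800
beam 2: φ=-45°, α=105°
  direction (-0.2588, 0.9659); cell (3,6); t to first gridline: x 1.9705, y 0.6522 (then +3.8637 / +1.0353)
    (3,7) via y @ 0.6522
    (3,8) via y @ 1.6875  # hit
  → r_2 = 1.6875
beam 3: φ=0°, α=150°
  direction (-0.8660, 0.5000); cell (3,6); t to first gridline: x 0.5889, y 1.2600 (then +1.1547 / +2.0000)
    (2,6) via x @ 0.5889  # hit
  → r_3 = 0.5889
beam 4: φ=45°, α=195°
  direction (-0.9659, -0.2588); cell (3,6); t to first gridline: x 0.5280, y 1.4296 (then +1.0353 / +3.8637)
    (2,6) via x @ 0.5280  # hit
  → r_4 = 0.5280
beam 5: φ=90°, α=240°
  direction (-0.5000, -0.8660); cell (3,6); t to first gridline: x 1.0200, y 0.4272 (then +2.0000 / +1.1547)
    (3,5) via y @ 0.4272
    (2,5) via x @ 1.0200
    (2,4) via y @ 1.5819
    (2,3) via y @ 2.7366
    (1,3) via x @ 3.0200
    (1,2) via y @ 3.8913
    (0,2) via x @ 5.0200  # hit
  → r_5 = 5.0200

ranges = [0.9800, 1.6875, 0.5889, 0.5280, 5.0200]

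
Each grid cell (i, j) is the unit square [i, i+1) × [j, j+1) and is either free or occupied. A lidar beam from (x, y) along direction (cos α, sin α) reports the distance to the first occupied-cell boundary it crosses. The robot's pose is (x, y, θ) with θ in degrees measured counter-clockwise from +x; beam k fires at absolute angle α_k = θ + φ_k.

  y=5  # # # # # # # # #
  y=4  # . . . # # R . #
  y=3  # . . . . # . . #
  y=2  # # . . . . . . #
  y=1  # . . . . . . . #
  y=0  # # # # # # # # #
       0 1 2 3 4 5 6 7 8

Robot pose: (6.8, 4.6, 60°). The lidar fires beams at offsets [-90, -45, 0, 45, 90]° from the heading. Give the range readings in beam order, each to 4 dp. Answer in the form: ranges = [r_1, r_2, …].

ranges = [1.3856, 1.2423, 0.4619, 0.4141, 0.8000]

beam 1: φ=-90°, α=330°
  cosα=0.8660 sinα=-0.5000 | (6,4) | tMaxX 0.2309 tMaxY 1.2000 | tΔX 1.1547 tΔY 2.0000
    t=0.2309 [x] (7,4)
    t=1.2000 [y] (7,3)
    t=1.3856 [x] (8,3) — stop
  → r_1 = 1.3856
beam 2: φ=-45°, α=15°
  cosα=0.9659 sinα=0.2588 | (6,4) | tMaxX 0.2071 tMaxY 1.5455 | tΔX 1.0353 tΔY 3.8637
    t=0.2071 [x] (7,4)
    t=1.2423 [x] (8,4) — stop
  → r_2 = 1.2423
beam 3: φ=0°, α=60°
  cosα=0.5000 sinα=0.8660 | (6,4) | tMaxX 0.4000 tMaxY 0.4619 | tΔX 2.0000 tΔY 1.1547
    t=0.4000 [x] (7,4)
    t=0.4619 [y] (7,5) — stop
  → r_3 = 0.4619
beam 4: φ=45°, α=105°
  cosα=-0.2588 sinα=0.9659 | (6,4) | tMaxX 3.0910 tMaxY 0.4141 | tΔX 3.8637 tΔY 1.0353
    t=0.4141 [y] (6,5) — stop
  → r_4 = 0.4141
beam 5: φ=90°, α=150°
  cosα=-0.8660 sinα=0.5000 | (6,4) | tMaxX 0.9238 tMaxY 0.8000 | tΔX 1.1547 tΔY 2.0000
    t=0.8000 [y] (6,5) — stop
  → r_5 = 0.8000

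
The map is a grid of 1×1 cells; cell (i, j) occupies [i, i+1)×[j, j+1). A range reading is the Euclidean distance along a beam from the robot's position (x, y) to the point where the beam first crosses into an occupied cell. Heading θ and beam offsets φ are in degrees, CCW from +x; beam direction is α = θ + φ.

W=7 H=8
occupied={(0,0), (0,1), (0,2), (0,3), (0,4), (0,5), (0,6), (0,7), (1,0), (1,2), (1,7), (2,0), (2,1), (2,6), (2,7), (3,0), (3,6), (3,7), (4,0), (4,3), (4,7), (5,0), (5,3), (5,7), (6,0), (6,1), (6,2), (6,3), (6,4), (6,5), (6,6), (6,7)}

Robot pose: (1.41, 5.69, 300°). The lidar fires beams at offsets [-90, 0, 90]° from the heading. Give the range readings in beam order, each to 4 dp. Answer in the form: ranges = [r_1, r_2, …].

beam 1: φ=-90°, α=210°
  dir = (cos 210°, sin 210°) = (-0.8660, -0.5000); from cell (1,5)
  next x-line at t=0.4734, next y-line at t=1.3800; Δt_x=1.1547, Δt_y=2.0000
    x: enter (0,5) at t=0.4734 ← occupied
  → r_1 = 0.4734
beam 2: φ=0°, α=300°
  dir = (cos 300°, sin 300°) = (0.5000, -0.8660); from cell (1,5)
  next x-line at t=1.1800, next y-line at t=0.7967; Δt_x=2.0000, Δt_y=1.1547
    y: enter (1,4) at t=0.7967
    x: enter (2,4) at t=1.1800
    y: enter (2,3) at t=1.9514
    y: enter (2,2) at t=3.1061
    x: enter (3,2) at t=3.1800
    y: enter (3,1) at t=4.2608
    x: enter (4,1) at t=5.1800
    y: enter (4,0) at t=5.4155 ← occupied
  → r_2 = 5.4155
beam 3: φ=90°, α=30°
  dir = (cos 30°, sin 30°) = (0.8660, 0.5000); from cell (1,5)
  next x-line at t=0.6813, next y-line at t=0.6200; Δt_x=1.1547, Δt_y=2.0000
    y: enter (1,6) at t=0.6200
    x: enter (2,6) at t=0.6813 ← occupied
  → r_3 = 0.6813

ranges = [0.4734, 5.4155, 0.6813]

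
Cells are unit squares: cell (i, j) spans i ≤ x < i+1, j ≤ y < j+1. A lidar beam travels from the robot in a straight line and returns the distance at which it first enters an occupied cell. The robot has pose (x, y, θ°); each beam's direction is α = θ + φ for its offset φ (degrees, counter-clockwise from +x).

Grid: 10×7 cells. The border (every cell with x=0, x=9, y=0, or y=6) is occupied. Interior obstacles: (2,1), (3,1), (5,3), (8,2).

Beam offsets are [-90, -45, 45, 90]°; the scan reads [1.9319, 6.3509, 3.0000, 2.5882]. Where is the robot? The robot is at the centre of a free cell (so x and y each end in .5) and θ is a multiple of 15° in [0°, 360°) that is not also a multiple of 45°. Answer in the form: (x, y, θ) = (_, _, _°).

(x, y, θ) = (6.5, 5.5, 255°)

Enumerate (i+0.5, j+0.5, θ) over the 36 free cells and 16 admissible headings. For each, cast all 4 beams and compare to the given ranges.
  (6.5, 3.5, 30°): beam 1 = 2.8868 ≠ 1.9319 ✗
  (6.5, 4.5, 345°): beam 1 = 3.6235 ≠ 1.9319 ✗
  (1.5, 5.5, 195°): beam 1 = 0.5176 ≠ 1.9319 ✗
  (5.5, 1.5, 60°): beam 1 = 1.0000 ≠ 1.9319 ✗
  (7.5, 3.5, 210°): beam 1 = 2.8868 ≠ 1.9319 ✗
  …
  (6.5, 5.5, 255°): r_1=1.9319, r_2=6.3509, r_3=3.0000, r_4=2.5882 — all match ✓
Only this pose fits every beam.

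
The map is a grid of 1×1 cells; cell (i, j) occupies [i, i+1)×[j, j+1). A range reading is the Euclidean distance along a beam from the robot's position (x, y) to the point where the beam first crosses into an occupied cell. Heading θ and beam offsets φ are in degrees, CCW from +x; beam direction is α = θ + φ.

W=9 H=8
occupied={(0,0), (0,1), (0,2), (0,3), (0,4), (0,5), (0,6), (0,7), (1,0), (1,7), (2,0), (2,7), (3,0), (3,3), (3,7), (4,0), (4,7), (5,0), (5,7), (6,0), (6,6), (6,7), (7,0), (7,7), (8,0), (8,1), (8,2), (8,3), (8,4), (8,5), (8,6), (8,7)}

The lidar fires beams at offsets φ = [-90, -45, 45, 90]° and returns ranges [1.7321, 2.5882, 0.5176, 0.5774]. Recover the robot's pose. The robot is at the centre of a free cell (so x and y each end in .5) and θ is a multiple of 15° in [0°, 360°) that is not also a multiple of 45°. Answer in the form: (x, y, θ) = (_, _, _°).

Candidates: 40 free-cell centres × 16 headings = 640 poses. Raycast each; keep the one whose scan matches to 4 dp.
  (1.5, 5.5, 165°): beam 1 = 1.5529 ≠ 1.7321 ✗
  (3.5, 4.5, 240°): beam 1 = 2.8868 ≠ 1.7321 ✗
  (3.5, 1.5, 60°): beam 1 = 1.0000 ≠ 1.7321 ✗
  (4.5, 5.5, 15°): beam 1 = 4.6587 ≠ 1.7321 ✗
  …
  (2.5, 3.5, 300°): r_1=1.7321, r_2=2.5882, r_3=0.5176, r_4=0.5774 — all match ✓
No second candidate reproduces the full scan.

(x, y, θ) = (2.5, 3.5, 300°)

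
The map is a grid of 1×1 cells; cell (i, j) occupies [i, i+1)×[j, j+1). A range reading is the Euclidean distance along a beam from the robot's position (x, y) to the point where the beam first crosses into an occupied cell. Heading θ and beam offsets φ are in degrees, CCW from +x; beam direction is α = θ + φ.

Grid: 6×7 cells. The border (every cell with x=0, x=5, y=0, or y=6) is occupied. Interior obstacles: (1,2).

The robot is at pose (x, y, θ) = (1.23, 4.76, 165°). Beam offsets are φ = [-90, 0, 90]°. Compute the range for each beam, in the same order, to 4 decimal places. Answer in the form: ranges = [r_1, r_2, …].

beam 1: φ=-90°, α=75°
  cosα=0.2588 sinα=0.9659 | (1,4) | tMaxX 2.9751 tMaxY 0.2485 | tΔX 3.8637 tΔY 1.0353
    t=0.2485 [y] (1,5)
    t=1.2837 [y] (1,6) — stop
  → r_1 = 1.2837
beam 2: φ=0°, α=165°
  cosα=-0.9659 sinα=0.2588 | (1,4) | tMaxX 0.2381 tMaxY 0.9273 | tΔX 1.0353 tΔY 3.8637
    t=0.2381 [x] (0,4) — stop
  → r_2 = 0.2381
beam 3: φ=90°, α=255°
  cosα=-0.2588 sinα=-0.9659 | (1,4) | tMaxX 0.8887 tMaxY 0.7868 | tΔX 3.8637 tΔY 1.0353
    t=0.7868 [y] (1,3)
    t=0.8887 [x] (0,3) — stop
  → r_3 = 0.8887

ranges = [1.2837, 0.2381, 0.8887]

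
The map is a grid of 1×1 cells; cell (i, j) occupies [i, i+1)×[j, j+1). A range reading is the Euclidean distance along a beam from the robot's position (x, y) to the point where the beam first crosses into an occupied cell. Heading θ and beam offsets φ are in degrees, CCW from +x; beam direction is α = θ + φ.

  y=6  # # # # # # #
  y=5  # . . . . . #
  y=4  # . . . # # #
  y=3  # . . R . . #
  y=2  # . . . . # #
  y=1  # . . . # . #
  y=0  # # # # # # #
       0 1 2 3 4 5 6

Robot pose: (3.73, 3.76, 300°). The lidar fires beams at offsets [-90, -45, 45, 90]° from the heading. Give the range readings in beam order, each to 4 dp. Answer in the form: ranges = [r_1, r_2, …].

ranges = [3.1523, 2.8574, 2.3501, 0.4800]

beam 1: φ=-90°, α=210°
  direction (-0.8660, -0.5000); cell (3,3); t to first gridline: x 0.8429, y 1.5200 (then +1.1547 / +2.0000)
    (2,3) via x @ 0.8429
    (2,2) via y @ 1.5200
    (1,2) via x @ 1.9976
    (0,2) via x @ 3.1523  # hit
  → r_1 = 3.1523
beam 2: φ=-45°, α=255°
  direction (-0.2588, -0.9659); cell (3,3); t to first gridline: x 2.8205, y 0.7868 (then +3.8637 / +1.0353)
    (3,2) via y @ 0.7868
    (3,1) via y @ 1.8221
    (2,1) via x @ 2.8205
    (2,0) via y @ 2.8574  # hit
  → r_2 = 2.8574
beam 3: φ=45°, α=345°
  direction (0.9659, -0.2588); cell (3,3); t to first gridline: x 0.2795, y 2.9364 (then +1.0353 / +3.8637)
    (4,3) via x @ 0.2795
    (5,3) via x @ 1.3148
    (6,3) via x @ 2.3501  # hit
  → r_3 = 2.3501
beam 4: φ=90°, α=30°
  direction (0.8660, 0.5000); cell (3,3); t to first gridline: x 0.3118, y 0.4800 (then +1.1547 / +2.0000)
    (4,3) via x @ 0.3118
    (4,4) via y @ 0.4800  # hit
  → r_4 = 0.4800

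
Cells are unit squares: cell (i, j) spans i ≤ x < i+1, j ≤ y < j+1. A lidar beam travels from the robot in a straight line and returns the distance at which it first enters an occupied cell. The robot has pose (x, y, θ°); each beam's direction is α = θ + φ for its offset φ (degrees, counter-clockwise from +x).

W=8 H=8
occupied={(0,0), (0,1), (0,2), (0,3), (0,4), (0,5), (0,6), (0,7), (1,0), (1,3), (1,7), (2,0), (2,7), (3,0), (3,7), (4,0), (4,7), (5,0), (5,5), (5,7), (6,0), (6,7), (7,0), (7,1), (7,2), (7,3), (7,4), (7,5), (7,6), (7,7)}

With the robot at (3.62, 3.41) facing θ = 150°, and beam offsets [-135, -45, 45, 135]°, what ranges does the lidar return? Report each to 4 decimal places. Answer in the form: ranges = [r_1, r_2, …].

ranges = [3.4992, 3.7166, 2.7124, 2.4950]

beam 1: φ=-135°, α=15°
  dir = (cos 15°, sin 15°) = (0.9659, 0.2588); from cell (3,3)
  next x-line at t=0.3934, next y-line at t=2.2796; Δt_x=1.0353, Δt_y=3.8637
    x: enter (4,3) at t=0.3934
    x: enter (5,3) at t=1.4287
    y: enter (5,4) at t=2.2796
    x: enter (6,4) at t=2.4640
    x: enter (7,4) at t=3.4992 ← occupied
  → r_1 = 3.4992
beam 2: φ=-45°, α=105°
  dir = (cos 105°, sin 105°) = (-0.2588, 0.9659); from cell (3,3)
  next x-line at t=2.3955, next y-line at t=0.6108; Δt_x=3.8637, Δt_y=1.0353
    y: enter (3,4) at t=0.6108
    y: enter (3,5) at t=1.6461
    x: enter (2,5) at t=2.3955
    y: enter (2,6) at t=2.6814
    y: enter (2,7) at t=3.7166 ← occupied
  → r_2 = 3.7166
beam 3: φ=45°, α=195°
  dir = (cos 195°, sin 195°) = (-0.9659, -0.2588); from cell (3,3)
  next x-line at t=0.6419, next y-line at t=1.5841; Δt_x=1.0353, Δt_y=3.8637
    x: enter (2,3) at t=0.6419
    y: enter (2,2) at t=1.5841
    x: enter (1,2) at t=1.6771
    x: enter (0,2) at t=2.7124 ← occupied
  → r_3 = 2.7124
beam 4: φ=135°, α=285°
  dir = (cos 285°, sin 285°) = (0.2588, -0.9659); from cell (3,3)
  next x-line at t=1.4682, next y-line at t=0.4245; Δt_x=3.8637, Δt_y=1.0353
    y: enter (3,2) at t=0.4245
    y: enter (3,1) at t=1.4597
    x: enter (4,1) at t=1.4682
    y: enter (4,0) at t=2.4950 ← occupied
  → r_4 = 2.4950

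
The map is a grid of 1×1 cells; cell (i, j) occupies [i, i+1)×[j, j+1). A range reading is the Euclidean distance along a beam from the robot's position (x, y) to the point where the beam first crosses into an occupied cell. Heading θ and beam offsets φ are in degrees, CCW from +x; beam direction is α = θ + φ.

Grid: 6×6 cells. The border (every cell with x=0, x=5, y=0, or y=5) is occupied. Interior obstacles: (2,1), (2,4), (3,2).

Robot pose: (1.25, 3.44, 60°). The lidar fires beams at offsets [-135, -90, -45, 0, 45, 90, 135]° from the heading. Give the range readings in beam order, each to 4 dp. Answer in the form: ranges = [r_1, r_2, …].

ranges = [2.5261, 2.0207, 3.8823, 1.5000, 0.9659, 0.2887, 0.2588]

beam 1: φ=-135°, α=285°
  dir = (cos 285°, sin 285°) = (0.2588, -0.9659); from cell (1,3)
  next x-line at t=2.8978, next y-line at t=0.4555; Δt_x=3.8637, Δt_y=1.0353
    y: enter (1,2) at t=0.4555
    y: enter (1,1) at t=1.4908
    y: enter (1,0) at t=2.5261 ← occupied
  → r_1 = 2.5261
beam 2: φ=-90°, α=330°
  dir = (cos 330°, sin 330°) = (0.8660, -0.5000); from cell (1,3)
  next x-line at t=0.8660, next y-line at t=0.8800; Δt_x=1.1547, Δt_y=2.0000
    x: enter (2,3) at t=0.8660
    y: enter (2,2) at t=0.8800
    x: enter (3,2) at t=2.0207 ← occupied
  → r_2 = 2.0207
beam 3: φ=-45°, α=15°
  dir = (cos 15°, sin 15°) = (0.9659, 0.2588); from cell (1,3)
  next x-line at t=0.7765, next y-line at t=2.1637; Δt_x=1.0353, Δt_y=3.8637
    x: enter (2,3) at t=0.7765
    x: enter (3,3) at t=1.8117
    y: enter (3,4) at t=2.1637
    x: enter (4,4) at t=2.8470
    x: enter (5,4) at t=3.8823 ← occupied
  → r_3 = 3.8823
beam 4: φ=0°, α=60°
  dir = (cos 60°, sin 60°) = (0.5000, 0.8660); from cell (1,3)
  next x-line at t=1.5000, next y-line at t=0.6466; Δt_x=2.0000, Δt_y=1.1547
    y: enter (1,4) at t=0.6466
    x: enter (2,4) at t=1.5000 ← occupied
  → r_4 = 1.5000
beam 5: φ=45°, α=105°
  dir = (cos 105°, sin 105°) = (-0.2588, 0.9659); from cell (1,3)
  next x-line at t=0.9659, next y-line at t=0.5798; Δt_x=3.8637, Δt_y=1.0353
    y: enter (1,4) at t=0.5798
    x: enter (0,4) at t=0.9659 ← occupied
  → r_5 = 0.9659
beam 6: φ=90°, α=150°
  dir = (cos 150°, sin 150°) = (-0.8660, 0.5000); from cell (1,3)
  next x-line at t=0.2887, next y-line at t=1.1200; Δt_x=1.1547, Δt_y=2.0000
    x: enter (0,3) at t=0.2887 ← occupied
  → r_6 = 0.2887
beam 7: φ=135°, α=195°
  dir = (cos 195°, sin 195°) = (-0.9659, -0.2588); from cell (1,3)
  next x-line at t=0.2588, next y-line at t=1.7000; Δt_x=1.0353, Δt_y=3.8637
    x: enter (0,3) at t=0.2588 ← occupied
  → r_7 = 0.2588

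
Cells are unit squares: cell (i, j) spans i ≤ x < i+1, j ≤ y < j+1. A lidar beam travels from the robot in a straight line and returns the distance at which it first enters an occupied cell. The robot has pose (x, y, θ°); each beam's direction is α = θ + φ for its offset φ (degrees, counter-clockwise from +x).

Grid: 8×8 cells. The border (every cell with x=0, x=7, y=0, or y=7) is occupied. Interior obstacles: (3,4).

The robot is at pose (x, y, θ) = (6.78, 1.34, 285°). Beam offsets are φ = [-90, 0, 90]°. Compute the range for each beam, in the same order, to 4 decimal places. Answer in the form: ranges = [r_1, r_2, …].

ranges = [1.3137, 0.3520, 0.2278]

beam 1: φ=-90°, α=195°
  d=(-0.9659,-0.2588)  start (6,1)  tX=0.8075 tY=1.3137  stride 1/|dx|=1.0353 1/|dy|=3.8637
    cross x-line → (5,1), t=0.8075
    cross y-line → (5,0), t=1.3137 (wall)
  → r_1 = 1.3137
beam 2: φ=0°, α=285°
  d=(0.2588,-0.9659)  start (6,1)  tX=0.8500 tY=0.3520  stride 1/|dx|=3.8637 1/|dy|=1.0353
    cross y-line → (6,0), t=0.3520 (wall)
  → r_2 = 0.3520
beam 3: φ=90°, α=15°
  d=(0.9659,0.2588)  start (6,1)  tX=0.2278 tY=2.5500  stride 1/|dx|=1.0353 1/|dy|=3.8637
    cross x-line → (7,1), t=0.2278 (wall)
  → r_3 = 0.2278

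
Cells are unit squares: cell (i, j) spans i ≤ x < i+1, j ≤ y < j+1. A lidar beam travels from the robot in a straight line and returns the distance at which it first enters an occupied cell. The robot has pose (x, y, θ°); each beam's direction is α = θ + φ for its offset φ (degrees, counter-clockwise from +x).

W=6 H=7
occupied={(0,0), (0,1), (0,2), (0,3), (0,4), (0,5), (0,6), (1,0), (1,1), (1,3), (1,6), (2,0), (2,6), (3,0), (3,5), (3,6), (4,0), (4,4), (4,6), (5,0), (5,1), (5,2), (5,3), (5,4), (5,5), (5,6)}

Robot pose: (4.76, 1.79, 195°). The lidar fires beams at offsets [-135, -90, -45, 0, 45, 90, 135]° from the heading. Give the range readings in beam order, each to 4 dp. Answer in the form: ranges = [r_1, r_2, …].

beam 1: φ=-135°, α=60°
  dir = (cos 60°, sin 60°) = (0.5000, 0.8660); from cell (4,1)
  next x-line at t=0.4800, next y-line at t=0.2425; Δt_x=2.0000, Δt_y=1.1547
    y: enter (4,2) at t=0.2425
    x: enter (5,2) at t=0.4800 ← occupied
  → r_1 = 0.4800
beam 2: φ=-90°, α=105°
  dir = (cos 105°, sin 105°) = (-0.2588, 0.9659); from cell (4,1)
  next x-line at t=2.9364, next y-line at t=0.2174; Δt_x=3.8637, Δt_y=1.0353
    y: enter (4,2) at t=0.2174
    y: enter (4,3) at t=1.2527
    y: enter (4,4) at t=2.2880 ← occupied
  → r_2 = 2.2880
beam 3: φ=-45°, α=150°
  dir = (cos 150°, sin 150°) = (-0.8660, 0.5000); from cell (4,1)
  next x-line at t=0.8776, next y-line at t=0.4200; Δt_x=1.1547, Δt_y=2.0000
    y: enter (4,2) at t=0.4200
    x: enter (3,2) at t=0.8776
    x: enter (2,2) at t=2.0323
    y: enter (2,3) at t=2.4200
    x: enter (1,3) at t=3.1870 ← occupied
  → r_3 = 3.1870
beam 4: φ=0°, α=195°
  dir = (cos 195°, sin 195°) = (-0.9659, -0.2588); from cell (4,1)
  next x-line at t=0.7868, next y-line at t=3.0523; Δt_x=1.0353, Δt_y=3.8637
    x: enter (3,1) at t=0.7868
    x: enter (2,1) at t=1.8221
    x: enter (1,1) at t=2.8574 ← occupied
  → r_4 = 2.8574
beam 5: φ=45°, α=240°
  dir = (cos 240°, sin 240°) = (-0.5000, -0.8660); from cell (4,1)
  next x-line at t=1.5200, next y-line at t=0.9122; Δt_x=2.0000, Δt_y=1.1547
    y: enter (4,0) at t=0.9122 ← occupied
  → r_5 = 0.9122
beam 6: φ=90°, α=285°
  dir = (cos 285°, sin 285°) = (0.2588, -0.9659); from cell (4,1)
  next x-line at t=0.9273, next y-line at t=0.8179; Δt_x=3.8637, Δt_y=1.0353
    y: enter (4,0) at t=0.8179 ← occupied
  → r_6 = 0.8179
beam 7: φ=135°, α=330°
  dir = (cos 330°, sin 330°) = (0.8660, -0.5000); from cell (4,1)
  next x-line at t=0.2771, next y-line at t=1.5800; Δt_x=1.1547, Δt_y=2.0000
    x: enter (5,1) at t=0.2771 ← occupied
  → r_7 = 0.2771

ranges = [0.4800, 2.2880, 3.1870, 2.8574, 0.9122, 0.8179, 0.2771]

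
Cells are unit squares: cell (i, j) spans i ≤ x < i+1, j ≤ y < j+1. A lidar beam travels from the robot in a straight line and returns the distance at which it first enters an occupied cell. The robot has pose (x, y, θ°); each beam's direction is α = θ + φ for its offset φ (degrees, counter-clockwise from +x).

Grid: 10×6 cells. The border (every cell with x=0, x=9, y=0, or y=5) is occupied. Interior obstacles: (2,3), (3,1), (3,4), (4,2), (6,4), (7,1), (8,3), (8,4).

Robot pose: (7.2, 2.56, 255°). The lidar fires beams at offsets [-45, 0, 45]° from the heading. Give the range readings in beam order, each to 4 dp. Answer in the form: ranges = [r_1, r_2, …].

beam 1: φ=-45°, α=210°
  dir = (cos 210°, sin 210°) = (-0.8660, -0.5000); from cell (7,2)
  next x-line at t=0.2309, next y-line at t=1.1200; Δt_x=1.1547, Δt_y=2.0000
    x: enter (6,2) at t=0.2309
    y: enter (6,1) at t=1.1200
    x: enter (5,1) at t=1.3856
    x: enter (4,1) at t=2.5403
    y: enter (4,0) at t=3.1200 ← occupied
  → r_1 = 3.1200
beam 2: φ=0°, α=255°
  dir = (cos 255°, sin 255°) = (-0.2588, -0.9659); from cell (7,2)
  next x-line at t=0.7727, next y-line at t=0.5798; Δt_x=3.8637, Δt_y=1.0353
    y: enter (7,1) at t=0.5798 ← occupied
  → r_2 = 0.5798
beam 3: φ=45°, α=300°
  dir = (cos 300°, sin 300°) = (0.5000, -0.8660); from cell (7,2)
  next x-line at t=1.6000, next y-line at t=0.6466; Δt_x=2.0000, Δt_y=1.1547
    y: enter (7,1) at t=0.6466 ← occupied
  → r_3 = 0.6466

ranges = [3.1200, 0.5798, 0.6466]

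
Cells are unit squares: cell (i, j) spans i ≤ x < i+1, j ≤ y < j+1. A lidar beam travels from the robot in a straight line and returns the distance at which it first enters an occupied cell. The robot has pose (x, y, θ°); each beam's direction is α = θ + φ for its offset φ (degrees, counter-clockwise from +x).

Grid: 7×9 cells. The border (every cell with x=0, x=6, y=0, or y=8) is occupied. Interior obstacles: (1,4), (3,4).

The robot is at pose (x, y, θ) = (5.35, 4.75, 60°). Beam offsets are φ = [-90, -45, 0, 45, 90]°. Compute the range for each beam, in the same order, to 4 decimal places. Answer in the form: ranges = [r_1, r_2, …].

beam 1: φ=-90°, α=330°
  direction (0.8660, -0.5000); cell (5,4); t to first gridline: x 0.7506, y 1.5000 (then +1.1547 / +2.0000)
    (6,4) via x @ 0.7506  # hit
  → r_1 = 0.7506
beam 2: φ=-45°, α=15°
  direction (0.9659, 0.2588); cell (5,4); t to first gridline: x 0.6729, y 0.9659 (then +1.0353 / +3.8637)
    (6,4) via x @ 0.6729  # hit
  → r_2 = 0.6729
beam 3: φ=0°, α=60°
  direction (0.5000, 0.8660); cell (5,4); t to first gridline: x 1.3000, y 0.2887 (then +2.0000 / +1.1547)
    (5,5) via y @ 0.2887
    (6,5) via x @ 1.3000  # hit
  → r_3 = 1.3000
beam 4: φ=45°, α=105°
  direction (-0.2588, 0.9659); cell (5,4); t to first gridline: x 1.3523, y 0.2588 (then +3.8637 / +1.0353)
    (5,5) via y @ 0.2588
    (5,6) via y @ 1.2941
    (4,6) via x @ 1.3523
    (4,7) via y @ 2.3294
    (4,8) via y @ 3.3646  # hit
  → r_4 = 3.3646
beam 5: φ=90°, α=150°
  direction (-0.8660, 0.5000); cell (5,4); t to first gridline: x 0.4041, y 0.5000 (then +1.1547 / +2.0000)
    (4,4) via x @ 0.4041
    (4,5) via y @ 0.5000
    (3,5) via x @ 1.5588
    (3,6) via y @ 2.5000
    (2,6) via x @ 2.7135
    (1,6) via x @ 3.8682
    (1,7) via y @ 4.5000
    (0,7) via x @ 5.0229  # hit
  → r_5 = 5.0229

ranges = [0.7506, 0.6729, 1.3000, 3.3646, 5.0229]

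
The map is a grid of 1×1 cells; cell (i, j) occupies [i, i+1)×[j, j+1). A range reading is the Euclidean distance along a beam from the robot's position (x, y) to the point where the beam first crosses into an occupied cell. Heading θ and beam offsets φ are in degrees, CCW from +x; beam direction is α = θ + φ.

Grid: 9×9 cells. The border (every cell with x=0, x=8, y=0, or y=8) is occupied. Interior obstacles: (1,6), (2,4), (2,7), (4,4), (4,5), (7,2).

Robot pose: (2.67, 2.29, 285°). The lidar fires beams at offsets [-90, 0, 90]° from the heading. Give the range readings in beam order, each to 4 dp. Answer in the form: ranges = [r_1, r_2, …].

beam 1: φ=-90°, α=195°
  direction (-0.9659, -0.2588); cell (2,2); t to first gridline: x 0.6936, y 1.1205 (then +1.0353 / +3.8637)
    (1,2) via x @ 0.6936
    (1,1) via y @ 1.1205
    (0,1) via x @ 1.7289  # hit
  → r_1 = 1.7289
beam 2: φ=0°, α=285°
  direction (0.2588, -0.9659); cell (2,2); t to first gridline: x 1.2750, y 0.3002 (then +3.8637 / +1.0353)
    (2,1) via y @ 0.3002
    (3,1) via x @ 1.2750
    (3,0) via y @ 1.3355  # hit
  → r_2 = 1.3355
beam 3: φ=90°, α=15°
  direction (0.9659, 0.2588); cell (2,2); t to first gridline: x 0.3416, y 2.7432 (then +1.0353 / +3.8637)
    (3,2) via x @ 0.3416
    (4,2) via x @ 1.3769
    (5,2) via x @ 2.4122
    (5,3) via y @ 2.7432
    (6,3) via x @ 3.4475
    (7,3) via x @ 4.4827
    (8,3) via x @ 5.5180  # hit
  → r_3 = 5.5180

ranges = [1.7289, 1.3355, 5.5180]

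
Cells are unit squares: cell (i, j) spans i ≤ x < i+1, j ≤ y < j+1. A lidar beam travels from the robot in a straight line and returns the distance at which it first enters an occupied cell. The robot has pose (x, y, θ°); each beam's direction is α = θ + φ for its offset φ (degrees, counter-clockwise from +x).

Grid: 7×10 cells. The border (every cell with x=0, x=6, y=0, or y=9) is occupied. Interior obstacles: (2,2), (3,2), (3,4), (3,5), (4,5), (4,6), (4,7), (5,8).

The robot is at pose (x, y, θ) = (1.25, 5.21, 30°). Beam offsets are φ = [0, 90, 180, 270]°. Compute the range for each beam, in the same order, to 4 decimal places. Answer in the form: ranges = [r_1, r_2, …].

ranges = [3.1754, 0.5000, 0.2887, 2.5519]

beam 1: φ=0°, α=30°
  direction (0.8660, 0.5000); cell (1,5); t to first gridline: x 0.8660, y 1.5800 (then +1.1547 / +2.0000)
    (2,5) via x @ 0.8660
    (2,6) via y @ 1.5800
    (3,6) via x @ 2.0207
    (4,6) via x @ 3.1754  # hit
  → r_1 = 3.1754
beam 2: φ=90°, α=120°
  direction (-0.5000, 0.8660); cell (1,5); t to first gridline: x 0.5000, y 0.9122 (then +2.0000 / +1.1547)
    (0,5) via x @ 0.5000  # hit
  → r_2 = 0.5000
beam 3: φ=180°, α=210°
  direction (-0.8660, -0.5000); cell (1,5); t to first gridline: x 0.2887, y 0.4200 (then +1.1547 / +2.0000)
    (0,5) via x @ 0.2887  # hit
  → r_3 = 0.2887
beam 4: φ=270°, α=300°
  direction (0.5000, -0.8660); cell (1,5); t to first gridline: x 1.5000, y 0.2425 (then +2.0000 / +1.1547)
    (1,4) via y @ 0.2425
    (1,3) via y @ 1.3972
    (2,3) via x @ 1.5000
    (2,2) via y @ 2.5519  # hit
  → r_4 = 2.5519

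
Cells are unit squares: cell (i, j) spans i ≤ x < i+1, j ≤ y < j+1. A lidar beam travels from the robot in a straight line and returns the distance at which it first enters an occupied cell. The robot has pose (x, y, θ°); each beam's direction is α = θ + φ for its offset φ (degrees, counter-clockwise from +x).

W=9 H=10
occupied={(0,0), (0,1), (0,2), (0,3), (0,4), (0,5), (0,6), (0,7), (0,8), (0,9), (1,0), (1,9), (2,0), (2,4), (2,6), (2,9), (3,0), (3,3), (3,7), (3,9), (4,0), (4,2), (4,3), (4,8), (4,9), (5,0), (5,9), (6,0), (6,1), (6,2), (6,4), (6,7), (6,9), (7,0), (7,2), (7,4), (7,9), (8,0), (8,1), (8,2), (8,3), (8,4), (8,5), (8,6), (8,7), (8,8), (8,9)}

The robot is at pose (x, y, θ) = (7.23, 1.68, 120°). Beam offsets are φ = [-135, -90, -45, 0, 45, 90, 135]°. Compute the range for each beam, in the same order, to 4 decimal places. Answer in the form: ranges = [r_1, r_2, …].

ranges = [0.7972, 0.6400, 0.3313, 0.3695, 0.2381, 0.2656, 0.7040]

beam 1: φ=-135°, α=345°
  direction (0.9659, -0.2588); cell (7,1); t to first gridline: x 0.7972, y 2.6273 (then +1.0353 / +3.8637)
    (8,1) via x @ 0.7972  # hit
  → r_1 = 0.7972
beam 2: φ=-90°, α=30°
  direction (0.8660, 0.5000); cell (7,1); t to first gridline: x 0.8891, y 0.6400 (then +1.1547 / +2.0000)
    (7,2) via y @ 0.6400  # hit
  → r_2 = 0.6400
beam 3: φ=-45°, α=75°
  direction (0.2588, 0.9659); cell (7,1); t to first gridline: x 2.9751, y 0.3313 (then +3.8637 / +1.0353)
    (7,2) via y @ 0.3313  # hit
  → r_3 = 0.3313
beam 4: φ=0°, α=120°
  direction (-0.5000, 0.8660); cell (7,1); t to first gridline: x 0.4600, y 0.3695 (then +2.0000 / +1.1547)
    (7,2) via y @ 0.3695  # hit
  → r_4 = 0.3695
beam 5: φ=45°, α=165°
  direction (-0.9659, 0.2588); cell (7,1); t to first gridline: x 0.2381, y 1.2364 (then +1.0353 / +3.8637)
    (6,1) via x @ 0.2381  # hit
  → r_5 = 0.2381
beam 6: φ=90°, α=210°
  direction (-0.8660, -0.5000); cell (7,1); t to first gridline: x 0.2656, y 1.3600 (then +1.1547 / +2.0000)
    (6,1) via x @ 0.2656  # hit
  → r_6 = 0.2656
beam 7: φ=135°, α=255°
  direction (-0.2588, -0.9659); cell (7,1); t to first gridline: x 0.8887, y 0.7040 (then +3.8637 / +1.0353)
    (7,0) via y @ 0.7040  # hit
  → r_7 = 0.7040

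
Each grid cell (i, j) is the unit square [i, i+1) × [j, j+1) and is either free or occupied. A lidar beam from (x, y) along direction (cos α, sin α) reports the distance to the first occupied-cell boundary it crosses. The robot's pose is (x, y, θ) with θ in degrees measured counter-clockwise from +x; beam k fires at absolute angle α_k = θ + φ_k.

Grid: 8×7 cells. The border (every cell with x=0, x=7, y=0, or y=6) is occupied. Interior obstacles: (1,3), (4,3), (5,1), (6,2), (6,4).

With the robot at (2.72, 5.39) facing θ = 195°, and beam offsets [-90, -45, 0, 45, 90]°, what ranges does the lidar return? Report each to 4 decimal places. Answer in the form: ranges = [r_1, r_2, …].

beam 1: φ=-90°, α=105°
  cosα=-0.2588 sinα=0.9659 | (2,5) | tMaxX 2.7819 tMaxY 0.6315 | tΔX 3.8637 tΔY 1.0353
    t=0.6315 [y] (2,6) — stop
  → r_1 = 0.6315
beam 2: φ=-45°, α=150°
  cosα=-0.8660 sinα=0.5000 | (2,5) | tMaxX 0.8314 tMaxY 1.2200 | tΔX 1.1547 tΔY 2.0000
    t=0.8314 [x] (1,5)
    t=1.2200 [y] (1,6) — stop
  → r_2 = 1.2200
beam 3: φ=0°, α=195°
  cosα=-0.9659 sinα=-0.2588 | (2,5) | tMaxX 0.7454 tMaxY 1.5068 | tΔX 1.0353 tΔY 3.8637
    t=0.7454 [x] (1,5)
    t=1.5068 [y] (1,4)
    t=1.7807 [x] (0,4) — stop
  → r_3 = 1.7807
beam 4: φ=45°, α=240°
  cosα=-0.5000 sinα=-0.8660 | (2,5) | tMaxX 1.4400 tMaxY 0.4503 | tΔX 2.0000 tΔY 1.1547
    t=0.4503 [y] (2,4)
    t=1.4400 [x] (1,4)
    t=1.6050 [y] (1,3) — stop
  → r_4 = 1.6050
beam 5: φ=90°, α=285°
  cosα=0.2588 sinα=-0.9659 | (2,5) | tMaxX 1.0818 tMaxY 0.4038 | tΔX 3.8637 tΔY 1.0353
    t=0.4038 [y] (2,4)
    t=1.0818 [x] (3,4)
    t=1.4390 [y] (3,3)
    t=2.4743 [y] (3,2)
    t=3.5096 [y] (3,1)
    t=4.5449 [y] (3,0) — stop
  → r_5 = 4.5449

ranges = [0.6315, 1.2200, 1.7807, 1.6050, 4.5449]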